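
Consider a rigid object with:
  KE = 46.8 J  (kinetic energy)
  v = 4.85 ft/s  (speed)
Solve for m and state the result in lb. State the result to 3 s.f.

Rearranging: m = 2·KE/v².
KE = 46.8 J; v = 4.85 ft/s = 1.478 m/s.
m = 42.83 kg
42.83 kg × (1 lb / 0.4536 kg) = 94.43 lb

94.4 lb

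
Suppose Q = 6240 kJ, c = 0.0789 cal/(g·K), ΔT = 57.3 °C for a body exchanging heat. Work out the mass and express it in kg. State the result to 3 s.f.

Solving Q = m·c·ΔT for m: m = Q/(c·ΔT).
Q = 6240 kJ = 6.240×10^6 J; c = 0.0789 cal/(g·K) = 330.1 J/(kg·K); ΔT = 57.3 °C = 57.30 K.
m = 329.9 kg

330 kg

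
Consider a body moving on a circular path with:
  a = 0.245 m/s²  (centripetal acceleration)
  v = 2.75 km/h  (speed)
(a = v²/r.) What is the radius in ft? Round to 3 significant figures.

7.81 ft

Rearranging: r = v²/a.
a = 0.245 m/s²; v = 2.75 km/h = 0.7639 m/s.
r = 2.382 m
2.382 m × (1 ft / 0.3048 m) = 7.814 ft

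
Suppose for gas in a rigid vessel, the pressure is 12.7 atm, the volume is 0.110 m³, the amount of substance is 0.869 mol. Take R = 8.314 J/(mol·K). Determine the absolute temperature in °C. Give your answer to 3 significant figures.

From the ideal-gas law: T = PV/(nR).
P = 12.7 atm = 1.287×10^6 Pa; V = 0.110 m³; n = 0.869 mol; R = 8.314 J/(mol·K).
T = 19592 K
19592 K − 273.15 = 19319 °C

19300 °C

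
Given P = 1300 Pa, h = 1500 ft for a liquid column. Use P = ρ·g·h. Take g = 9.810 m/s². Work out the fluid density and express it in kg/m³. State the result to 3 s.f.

Rearranging: ρ = P/(g·h).
P = 1300 Pa; h = 1500 ft = 457.2 m; g = 9.810 m/s².
ρ = 0.2898 kg/m³

0.290 kg/m³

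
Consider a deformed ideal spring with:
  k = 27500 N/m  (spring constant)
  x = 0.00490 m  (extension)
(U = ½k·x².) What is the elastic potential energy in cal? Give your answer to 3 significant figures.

U is given directly by: U = ½kx².
k = 27500 N/m; x = 0.00490 m.
U = 0.3301 J
0.3301 J × (1 cal / 4.184 J) = 0.07890 cal

0.0789 cal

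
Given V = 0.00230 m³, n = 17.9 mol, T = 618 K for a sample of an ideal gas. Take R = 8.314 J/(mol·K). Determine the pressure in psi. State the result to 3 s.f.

5800 psi

From the ideal-gas law: P = nRT/V.
V = 0.00230 m³; n = 17.9 mol; T = 618 K; R = 8.314 J/(mol·K).
P = 3.999×10^7 Pa
3.999×10^7 Pa × (1 psi / 6895 Pa) = 5800 psi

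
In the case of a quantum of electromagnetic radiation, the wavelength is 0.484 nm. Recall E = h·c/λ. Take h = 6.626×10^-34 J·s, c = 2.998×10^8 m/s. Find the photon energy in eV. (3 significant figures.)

2560 eV

Directly: E = hc/λ.
λ = 0.484 nm = 4.840×10^-10 m; h = 6.626×10^-34 J·s; c = 2.998×10^8 m/s.
E = 4.104×10^-16 J
4.104×10^-16 J × (1 eV / 1.602×10^-19 J) = 2562 eV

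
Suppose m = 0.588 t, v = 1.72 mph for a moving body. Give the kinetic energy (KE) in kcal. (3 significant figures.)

Directly: KE = ½mv².
m = 0.588 t = 588.0 kg; v = 1.72 mph = 0.7689 m/s.
KE = 173.8 J  (the unit combination reduces to kg·m²/s² = J)
173.8 J × (1 kcal / 4184 J) = 0.04154 kcal

0.0415 kcal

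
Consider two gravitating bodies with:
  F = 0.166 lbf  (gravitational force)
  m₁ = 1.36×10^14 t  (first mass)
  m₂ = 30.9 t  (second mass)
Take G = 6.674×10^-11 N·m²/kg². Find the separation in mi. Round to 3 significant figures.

From Newton's law of gravitation: r = √(G·m₁m₂/F).
F = 0.166 lbf = 0.7384 N; m₁ = 1.36×10^14 t = 1.360×10^17 kg; m₂ = 30.9 t = 30900 kg; G = 6.674×10^-11 N·m²/kg².
r = 6.163×10^5 m
6.163×10^5 m × (1 mi / 1609 m) = 383.0 mi

383 mi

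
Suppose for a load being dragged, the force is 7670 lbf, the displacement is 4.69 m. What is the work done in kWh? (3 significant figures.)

Directly: W = F·d.
F = 7670 lbf = 34118 N; d = 4.69 m.
W = 1.600×10^5 J  (the unit combination reduces to kg·m²/s² = J)
1.600×10^5 J × (1 kWh / 3.600×10^6 J) = 0.04445 kWh

0.0444 kWh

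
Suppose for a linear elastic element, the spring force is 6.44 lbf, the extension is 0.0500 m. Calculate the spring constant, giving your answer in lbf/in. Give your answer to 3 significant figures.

3.27 lbf/in

From Hooke's law: k = F/x.
F = 6.44 lbf = 28.65 N; x = 0.0500 m.
k = 572.9 N/m
572.9 N/m × (1 lbf/in / 175.1 N/m) = 3.272 lbf/in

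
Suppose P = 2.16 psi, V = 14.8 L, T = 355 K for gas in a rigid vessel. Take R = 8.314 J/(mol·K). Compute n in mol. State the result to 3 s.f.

0.0747 mol

From the ideal-gas law: n = PV/(RT).
P = 2.16 psi = 14893 Pa; V = 14.8 L = 0.01480 m³; T = 355 K; R = 8.314 J/(mol·K).
n = 0.07468 mol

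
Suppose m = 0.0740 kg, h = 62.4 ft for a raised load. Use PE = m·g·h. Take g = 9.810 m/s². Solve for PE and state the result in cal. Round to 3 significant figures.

3.30 cal

Directly: PE = mgh.
m = 0.0740 kg; h = 62.4 ft = 19.02 m; g = 9.810 m/s².
PE = 13.81 J  (the unit combination reduces to kg·m²/s² = J)
13.81 J × (1 cal / 4.184 J) = 3.300 cal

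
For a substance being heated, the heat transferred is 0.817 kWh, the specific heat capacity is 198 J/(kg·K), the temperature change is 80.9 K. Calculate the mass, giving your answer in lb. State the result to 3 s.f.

Solving Q = m·c·ΔT for m: m = Q/(c·ΔT).
Q = 0.817 kWh = 2.941×10^6 J; c = 198 J/(kg·K); ΔT = 80.9 K.
m = 183.6 kg
183.6 kg × (1 lb / 0.4536 kg) = 404.8 lb

405 lb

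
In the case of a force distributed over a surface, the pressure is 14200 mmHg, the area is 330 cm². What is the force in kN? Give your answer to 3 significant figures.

Rearranging: F = P·A.
P = 14200 mmHg = 1.893×10^6 Pa; A = 330 cm² = 0.03300 m².
F = 62475 N  (the unit combination reduces to kg·m/s² = N)
62475 N × (1 kN / 1000 N) = 62.47 kN

62.5 kN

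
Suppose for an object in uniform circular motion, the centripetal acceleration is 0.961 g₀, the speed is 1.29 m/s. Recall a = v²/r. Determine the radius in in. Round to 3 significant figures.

6.95 in

Rearranging: r = v²/a.
a = 0.961 g₀ = 9.424 m/s²; v = 1.29 m/s.
r = 0.1766 m
0.1766 m × (1 in / 0.02540 m) = 6.952 in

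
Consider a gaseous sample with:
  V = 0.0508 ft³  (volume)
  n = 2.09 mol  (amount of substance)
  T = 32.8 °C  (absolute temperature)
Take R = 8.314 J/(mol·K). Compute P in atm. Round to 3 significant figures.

P is given directly by: P = nRT/V.
V = 0.0508 ft³ = 0.001438 m³; n = 2.09 mol; T = 32.8 °C = 305.9 K; R = 8.314 J/(mol·K).
P = 3.696×10^6 Pa
3.696×10^6 Pa × (1 atm / 1.013×10^5 Pa) = 36.47 atm

36.5 atm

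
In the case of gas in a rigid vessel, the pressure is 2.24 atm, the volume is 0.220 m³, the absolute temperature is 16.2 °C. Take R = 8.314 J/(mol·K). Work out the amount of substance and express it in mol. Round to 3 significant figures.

Rearranging: n = PV/(RT).
P = 2.24 atm = 2.270×10^5 Pa; V = 0.220 m³; T = 16.2 °C = 289.3 K; R = 8.314 J/(mol·K).
n = 20.76 mol

20.8 mol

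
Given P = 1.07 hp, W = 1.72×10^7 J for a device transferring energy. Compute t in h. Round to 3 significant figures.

Solving P = W/t for t: t = W/P.
P = 1.07 hp = 797.9 W; W = 1.72×10^7 J.
t = 21557 s
21557 s × (1 h / 3600 s) = 5.988 h

5.99 h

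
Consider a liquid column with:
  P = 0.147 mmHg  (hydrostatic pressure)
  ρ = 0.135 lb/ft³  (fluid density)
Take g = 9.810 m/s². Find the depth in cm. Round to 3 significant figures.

Rearranging: h = P/(ρ·g).
P = 0.147 mmHg = 19.60 Pa; ρ = 0.135 lb/ft³ = 2.162 kg/m³; g = 9.810 m/s².
h = 0.9238 m
0.9238 m × (1 cm / 0.01000 m) = 92.38 cm

92.4 cm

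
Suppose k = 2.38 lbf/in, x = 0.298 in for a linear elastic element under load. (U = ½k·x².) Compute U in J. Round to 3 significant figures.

0.0119 J

Directly: U = ½kx².
k = 2.38 lbf/in = 416.8 N/m; x = 0.298 in = 0.007569 m.
U = 0.01194 J  (the unit combination reduces to kg·m²/s² = J)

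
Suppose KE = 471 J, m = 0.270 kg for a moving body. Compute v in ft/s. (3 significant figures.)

194 ft/s

Rearranging: v = √(2·KE/m).
KE = 471 J; m = 0.270 kg.
v = 59.07 m/s
59.07 m/s × (1 ft/s / 0.3048 m/s) = 193.8 ft/s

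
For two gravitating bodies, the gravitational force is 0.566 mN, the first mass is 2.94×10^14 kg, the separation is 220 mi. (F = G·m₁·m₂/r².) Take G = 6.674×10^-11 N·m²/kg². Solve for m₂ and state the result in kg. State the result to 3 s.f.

Rearranging: m₂ = F·r²/(G·m₁).
F = 0.566 mN = 5.660×10^-4 N; m₁ = 2.94×10^14 kg; r = 220 mi = 3.541×10^5 m; G = 6.674×10^-11 N·m²/kg².
m₂ = 3616 kg

3620 kg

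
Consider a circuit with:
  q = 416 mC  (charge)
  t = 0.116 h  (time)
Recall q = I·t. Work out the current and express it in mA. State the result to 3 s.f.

0.996 mA

Rearranging q = I·t for I: I = q/t.
q = 416 mC = 0.4160 C; t = 0.116 h = 417.6 s.
I = 9.962×10^-4 A
9.962×10^-4 A × (1 mA / 0.001000 A) = 0.9962 mA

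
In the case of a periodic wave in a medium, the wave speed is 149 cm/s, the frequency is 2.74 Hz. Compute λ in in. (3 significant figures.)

21.4 in

Rearranging v = f·λ for λ: λ = v/f.
v = 149 cm/s = 1.490 m/s; f = 2.74 Hz.
λ = 0.5438 m
0.5438 m × (1 in / 0.02540 m) = 21.41 in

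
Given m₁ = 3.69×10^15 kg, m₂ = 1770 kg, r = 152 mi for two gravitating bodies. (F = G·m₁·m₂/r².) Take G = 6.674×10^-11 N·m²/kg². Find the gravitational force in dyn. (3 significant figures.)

728 dyn

From Newton's law of gravitation: F = Gm₁m₂/r².
m₁ = 3.69×10^15 kg; m₂ = 1770 kg; r = 152 mi = 2.446×10^5 m; G = 6.674×10^-11 N·m²/kg².
F = 0.007285 N
0.007285 N × (1 dyn / 1.000×10^-5 N) = 728.5 dyn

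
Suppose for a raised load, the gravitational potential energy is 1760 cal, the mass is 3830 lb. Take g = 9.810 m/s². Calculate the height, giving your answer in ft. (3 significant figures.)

Rearranging PE = m·g·h for h: h = PE/(m·g).
PE = 1760 cal = 7364 J; m = 3830 lb = 1737 kg; g = 9.810 m/s².
h = 0.4321 m
0.4321 m × (1 ft / 0.3048 m) = 1.418 ft

1.42 ft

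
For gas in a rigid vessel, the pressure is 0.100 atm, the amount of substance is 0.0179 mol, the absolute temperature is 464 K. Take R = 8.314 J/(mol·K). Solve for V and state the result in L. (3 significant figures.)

6.81 L

Rearranging PV = nRT for V: V = nRT/P.
P = 0.100 atm = 10132 Pa; n = 0.0179 mol; T = 464 K; R = 8.314 J/(mol·K).
V = 0.006815 m³
0.006815 m³ × (1 L / 0.001000 m³) = 6.815 L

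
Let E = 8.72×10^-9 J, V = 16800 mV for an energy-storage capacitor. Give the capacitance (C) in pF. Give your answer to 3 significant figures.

61.8 pF

Rearranging E = ½C·V² for C: C = 2E/V².
E = 8.72×10^-9 J; V = 16800 mV = 16.80 V.
C = 6.179×10^-11 F
6.179×10^-11 F × (1 pF / 1.000×10^-12 F) = 61.79 pF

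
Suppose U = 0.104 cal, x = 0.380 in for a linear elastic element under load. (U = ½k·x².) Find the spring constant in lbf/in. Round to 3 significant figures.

Rearranging U = ½k·x² for k: k = 2U/x².
U = 0.104 cal = 0.4351 J; x = 0.380 in = 0.009652 m.
k = 9342 N/m
9342 N/m × (1 lbf/in / 175.1 N/m) = 53.34 lbf/in

53.3 lbf/in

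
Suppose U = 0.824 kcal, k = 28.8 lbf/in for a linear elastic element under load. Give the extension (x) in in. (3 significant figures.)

46.0 in

Solving U = ½k·x² for x: x = √(2U/k).
U = 0.824 kcal = 3448 J; k = 28.8 lbf/in = 5044 N/m.
x = 1.169 m
1.169 m × (1 in / 0.02540 m) = 46.03 in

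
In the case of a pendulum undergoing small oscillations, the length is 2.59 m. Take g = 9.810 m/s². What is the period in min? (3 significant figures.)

Directly: T = 2π√(L/g).
L = 2.59 m; g = 9.810 m/s².
T = 3.228 s
3.228 s × (1 min / 60.00 s) = 0.05381 min

0.0538 min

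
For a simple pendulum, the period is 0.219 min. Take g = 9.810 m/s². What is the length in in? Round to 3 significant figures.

Rearranging T = 2π√(L/g) for L: L = g·(T/2π)².
T = 0.219 min = 13.14 s; g = 9.810 m/s².
L = 42.90 m
42.90 m × (1 in / 0.02540 m) = 1689 in

1690 in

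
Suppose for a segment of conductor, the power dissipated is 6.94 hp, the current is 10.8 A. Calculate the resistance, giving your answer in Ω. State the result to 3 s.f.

44.4 Ω

Rearranging P = I²R for R: R = P/I².
P = 6.94 hp = 5175 W; I = 10.8 A.
R = 44.37 Ω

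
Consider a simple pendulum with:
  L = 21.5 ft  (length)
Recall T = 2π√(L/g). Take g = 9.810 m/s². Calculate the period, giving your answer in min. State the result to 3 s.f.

Directly: T = 2π√(L/g).
L = 21.5 ft = 6.553 m; g = 9.810 m/s².
T = 5.135 s
5.135 s × (1 min / 60.00 s) = 0.08559 min

0.0856 min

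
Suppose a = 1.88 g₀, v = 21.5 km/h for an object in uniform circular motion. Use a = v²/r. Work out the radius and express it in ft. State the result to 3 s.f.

6.35 ft

Solving a = v²/r for r: r = v²/a.
a = 1.88 g₀ = 18.44 m/s²; v = 21.5 km/h = 5.972 m/s.
r = 1.935 m
1.935 m × (1 ft / 0.3048 m) = 6.347 ft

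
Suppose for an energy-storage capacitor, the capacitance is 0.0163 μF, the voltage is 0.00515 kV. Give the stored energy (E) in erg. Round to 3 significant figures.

2.16 erg

Directly: E = ½CV².
C = 0.0163 μF = 1.630×10^-8 F; V = 0.00515 kV = 5.150 V.
E = 2.162×10^-7 J
2.162×10^-7 J × (1 erg / 1.000×10^-7 J) = 2.162 erg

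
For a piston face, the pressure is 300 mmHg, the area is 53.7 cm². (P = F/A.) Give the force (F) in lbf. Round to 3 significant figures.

Solving P = F/A for F: F = P·A.
P = 300 mmHg = 39997 Pa; A = 53.7 cm² = 0.005370 m².
F = 214.8 N
214.8 N × (1 lbf / 4.448 N) = 48.28 lbf

48.3 lbf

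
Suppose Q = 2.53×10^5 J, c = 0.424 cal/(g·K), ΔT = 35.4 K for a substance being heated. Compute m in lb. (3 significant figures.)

Rearranging Q = m·c·ΔT for m: m = Q/(c·ΔT).
Q = 2.53×10^5 J; c = 0.424 cal/(g·K) = 1774 J/(kg·K); ΔT = 35.4 K.
m = 4.029 kg
4.029 kg × (1 lb / 0.4536 kg) = 8.882 lb

8.88 lb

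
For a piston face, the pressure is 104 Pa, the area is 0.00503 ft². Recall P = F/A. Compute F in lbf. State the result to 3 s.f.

Rearranging P = F/A for F: F = P·A.
P = 104 Pa; A = 0.00503 ft² = 4.673×10^-4 m².
F = 0.04860 N
0.04860 N × (1 lbf / 4.448 N) = 0.01093 lbf

0.0109 lbf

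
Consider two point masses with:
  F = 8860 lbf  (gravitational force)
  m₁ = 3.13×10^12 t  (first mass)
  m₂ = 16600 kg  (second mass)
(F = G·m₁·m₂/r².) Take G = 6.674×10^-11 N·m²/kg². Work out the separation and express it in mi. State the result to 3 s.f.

From Newton's law of gravitation: r = √(G·m₁m₂/F).
F = 8860 lbf = 39411 N; m₁ = 3.13×10^12 t = 3.130×10^15 kg; m₂ = 16600 kg; G = 6.674×10^-11 N·m²/kg².
r = 296.6 m
296.6 m × (1 mi / 1609 m) = 0.1843 mi

0.184 mi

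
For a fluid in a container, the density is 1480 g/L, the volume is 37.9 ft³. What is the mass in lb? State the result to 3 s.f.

3500 lb

Solving ρ = m/V for m: m = ρV.
ρ = 1480 g/L = 1480 kg/m³; V = 37.9 ft³ = 1.073 m³.
m = 1588 kg
1588 kg × (1 lb / 0.4536 kg) = 3502 lb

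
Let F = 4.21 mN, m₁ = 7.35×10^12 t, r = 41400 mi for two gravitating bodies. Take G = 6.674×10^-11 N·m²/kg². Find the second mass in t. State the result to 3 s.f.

Rearranging: m₂ = F·r²/(G·m₁).
F = 4.21 mN = 0.004210 N; m₁ = 7.35×10^12 t = 7.350×10^15 kg; r = 41400 mi = 6.663×10^7 m; G = 6.674×10^-11 N·m²/kg².
m₂ = 3.810×10^7 kg
3.810×10^7 kg × (1 t / 1000 kg) = 38098 t

38100 t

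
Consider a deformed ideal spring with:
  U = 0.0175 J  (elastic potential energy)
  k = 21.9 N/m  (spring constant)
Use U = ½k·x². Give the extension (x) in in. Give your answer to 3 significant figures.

Rearranging: x = √(2U/k).
U = 0.0175 J; k = 21.9 N/m.
x = 0.03998 m
0.03998 m × (1 in / 0.02540 m) = 1.574 in

1.57 in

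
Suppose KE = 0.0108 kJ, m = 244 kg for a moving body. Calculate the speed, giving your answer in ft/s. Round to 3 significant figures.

Solving KE = ½mv² for v: v = √(2·KE/m).
KE = 0.0108 kJ = 10.80 J; m = 244 kg.
v = 0.2975 m/s
0.2975 m/s × (1 ft/s / 0.3048 m/s) = 0.9762 ft/s

0.976 ft/s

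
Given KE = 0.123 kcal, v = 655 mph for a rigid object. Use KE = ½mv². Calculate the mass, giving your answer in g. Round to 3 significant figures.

Solving KE = ½mv² for m: m = 2·KE/v².
KE = 0.123 kcal = 514.6 J; v = 655 mph = 292.8 m/s.
m = 0.01200 kg
0.01200 kg × (1 g / 0.001000 kg) = 12.00 g

12.0 g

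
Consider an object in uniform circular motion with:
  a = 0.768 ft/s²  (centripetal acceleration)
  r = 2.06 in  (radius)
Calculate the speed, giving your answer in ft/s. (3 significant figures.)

0.363 ft/s

Solving a = v²/r for v: v = √(a·r).
a = 0.768 ft/s² = 0.2341 m/s²; r = 2.06 in = 0.05232 m.
v = 0.1107 m/s
0.1107 m/s × (1 ft/s / 0.3048 m/s) = 0.3631 ft/s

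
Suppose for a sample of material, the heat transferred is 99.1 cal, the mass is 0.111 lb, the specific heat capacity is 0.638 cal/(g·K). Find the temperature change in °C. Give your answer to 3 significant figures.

Rearranging Q = m·c·ΔT for ΔT: ΔT = Q/(m·c).
Q = 99.1 cal = 414.6 J; m = 0.111 lb = 0.05035 kg; c = 0.638 cal/(g·K) = 2669 J/(kg·K).
ΔT = 3.085 K
Since 1 °C = 1 K, 3.085 °C.

3.09 °C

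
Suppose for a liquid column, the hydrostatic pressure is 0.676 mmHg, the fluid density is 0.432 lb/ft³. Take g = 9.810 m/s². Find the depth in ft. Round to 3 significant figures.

Rearranging: h = P/(ρ·g).
P = 0.676 mmHg = 90.13 Pa; ρ = 0.432 lb/ft³ = 6.920 kg/m³; g = 9.810 m/s².
h = 1.328 m
1.328 m × (1 ft / 0.3048 m) = 4.356 ft

4.36 ft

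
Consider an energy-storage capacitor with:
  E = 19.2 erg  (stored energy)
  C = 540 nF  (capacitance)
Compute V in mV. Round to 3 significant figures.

2670 mV

Rearranging E = ½C·V² for V: V = √(2E/C).
E = 19.2 erg = 1.920×10^-6 J; C = 540 nF = 5.400×10^-7 F.
V = 2.667 V
2.667 V × (1 mV / 0.001000 V) = 2667 mV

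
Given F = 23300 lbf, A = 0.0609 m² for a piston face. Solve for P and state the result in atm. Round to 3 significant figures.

Directly: P = F/A.
F = 23300 lbf = 1.036×10^5 N; A = 0.0609 m².
P = 1.702×10^6 Pa
1.702×10^6 Pa × (1 atm / 1.013×10^5 Pa) = 16.80 atm

16.8 atm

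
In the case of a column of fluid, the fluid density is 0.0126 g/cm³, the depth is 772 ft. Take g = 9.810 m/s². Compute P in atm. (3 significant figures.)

0.287 atm

Directly: P = ρgh.
ρ = 0.0126 g/cm³ = 12.60 kg/m³; h = 772 ft = 235.3 m; g = 9.810 m/s².
P = 29085 Pa  (the unit combination reduces to kg/(m·s²) = Pa)
29085 Pa × (1 atm / 1.013×10^5 Pa) = 0.2870 atm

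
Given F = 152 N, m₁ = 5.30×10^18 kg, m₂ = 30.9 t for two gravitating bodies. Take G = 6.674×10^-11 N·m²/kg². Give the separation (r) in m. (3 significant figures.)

2.68×10^5 m

Rearranging F = G·m₁·m₂/r² for r: r = √(G·m₁m₂/F).
F = 152 N; m₁ = 5.30×10^18 kg; m₂ = 30.9 t = 30900 kg; G = 6.674×10^-11 N·m²/kg².
r = 2.682×10^5 m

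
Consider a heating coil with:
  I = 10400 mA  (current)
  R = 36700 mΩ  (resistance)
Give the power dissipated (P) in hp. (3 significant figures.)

5.32 hp

Directly: P = I²R.
I = 10400 mA = 10.40 A; R = 36700 mΩ = 36.70 Ω.
P = 3969 W  (the unit combination reduces to kg·m²/s³ = W)
3969 W × (1 hp / 745.7 W) = 5.323 hp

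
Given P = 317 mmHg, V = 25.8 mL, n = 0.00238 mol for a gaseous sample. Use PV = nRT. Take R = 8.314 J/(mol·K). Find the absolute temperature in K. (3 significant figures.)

55.1 K

From the ideal-gas law: T = PV/(nR).
P = 317 mmHg = 42263 Pa; V = 25.8 mL = 2.580×10^-5 m³; n = 0.00238 mol; R = 8.314 J/(mol·K).
T = 55.11 K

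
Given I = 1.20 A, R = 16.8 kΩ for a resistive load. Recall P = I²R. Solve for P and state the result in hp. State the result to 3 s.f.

P is given directly by: P = I²R.
I = 1.20 A; R = 16.8 kΩ = 16800 Ω.
P = 24192 W
24192 W × (1 hp / 745.7 W) = 32.44 hp

32.4 hp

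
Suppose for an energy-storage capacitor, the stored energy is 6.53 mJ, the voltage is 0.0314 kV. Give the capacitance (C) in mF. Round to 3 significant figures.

0.0132 mF

Rearranging E = ½C·V² for C: C = 2E/V².
E = 6.53 mJ = 0.006530 J; V = 0.0314 kV = 31.40 V.
C = 1.325×10^-5 F
1.325×10^-5 F × (1 mF / 0.001000 F) = 0.01325 mF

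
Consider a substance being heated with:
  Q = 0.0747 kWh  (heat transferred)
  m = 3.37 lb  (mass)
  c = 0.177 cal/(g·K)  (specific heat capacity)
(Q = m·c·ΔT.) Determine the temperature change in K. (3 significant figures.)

Solving Q = m·c·ΔT for ΔT: ΔT = Q/(m·c).
Q = 0.0747 kWh = 2.689×10^5 J; m = 3.37 lb = 1.529 kg; c = 0.177 cal/(g·K) = 740.6 J/(kg·K).
ΔT = 237.6 K

238 K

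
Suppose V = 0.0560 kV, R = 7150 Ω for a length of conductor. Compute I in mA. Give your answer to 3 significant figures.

7.83 mA

From Ohm's law: I = V/R.
V = 0.0560 kV = 56.00 V; R = 7150 Ω.
I = 0.007832 A
0.007832 A × (1 mA / 0.001000 A) = 7.832 mA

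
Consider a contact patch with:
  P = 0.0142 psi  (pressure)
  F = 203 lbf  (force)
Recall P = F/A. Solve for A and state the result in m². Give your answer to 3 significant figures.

9.22 m²

Rearranging: A = F/P.
P = 0.0142 psi = 97.91 Pa; F = 203 lbf = 903.0 N.
A = 9.223 m²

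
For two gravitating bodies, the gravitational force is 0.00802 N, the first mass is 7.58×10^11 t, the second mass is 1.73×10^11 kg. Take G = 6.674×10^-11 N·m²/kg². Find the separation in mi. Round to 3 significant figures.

Rearranging F = G·m₁·m₂/r² for r: r = √(G·m₁m₂/F).
F = 0.00802 N; m₁ = 7.58×10^11 t = 7.580×10^14 kg; m₂ = 1.73×10^11 kg; G = 6.674×10^-11 N·m²/kg².
r = 1.045×10^9 m
1.045×10^9 m × (1 mi / 1609 m) = 6.491×10^5 mi

6.49×10^5 mi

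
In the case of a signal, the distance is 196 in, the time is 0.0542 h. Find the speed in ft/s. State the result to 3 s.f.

Directly: v = d/t.
d = 196 in = 4.978 m; t = 0.0542 h = 195.1 s.
v = 0.02551 m/s
0.02551 m/s × (1 ft/s / 0.3048 m/s) = 0.08371 ft/s

0.0837 ft/s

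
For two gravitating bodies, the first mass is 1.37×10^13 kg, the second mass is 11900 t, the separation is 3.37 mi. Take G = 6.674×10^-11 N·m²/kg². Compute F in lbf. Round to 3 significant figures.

83.2 lbf

From Newton's law of gravitation: F = Gm₁m₂/r².
m₁ = 1.37×10^13 kg; m₂ = 11900 t = 1.190×10^7 kg; r = 3.37 mi = 5423 m; G = 6.674×10^-11 N·m²/kg².
F = 369.9 N
369.9 N × (1 lbf / 4.448 N) = 83.16 lbf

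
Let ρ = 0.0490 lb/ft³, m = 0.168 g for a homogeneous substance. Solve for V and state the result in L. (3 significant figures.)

Rearranging: V = m/ρ.
ρ = 0.0490 lb/ft³ = 0.7849 kg/m³; m = 0.168 g = 1.680×10^-4 kg.
V = 2.140×10^-4 m³
2.140×10^-4 m³ × (1 L / 0.001000 m³) = 0.2140 L

0.214 L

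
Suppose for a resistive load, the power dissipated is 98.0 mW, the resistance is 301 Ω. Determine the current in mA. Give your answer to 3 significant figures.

18.0 mA

Rearranging: I = √(P/R).
P = 98.0 mW = 0.09800 W; R = 301 Ω.
I = 0.01804 A
0.01804 A × (1 mA / 0.001000 A) = 18.04 mA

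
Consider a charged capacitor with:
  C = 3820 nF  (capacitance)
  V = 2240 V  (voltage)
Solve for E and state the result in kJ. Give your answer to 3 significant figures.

Directly: E = ½CV².
C = 3820 nF = 3.820×10^-6 F; V = 2240 V.
E = 9.584 J
9.584 J × (1 kJ / 1000 J) = 0.009584 kJ

0.00958 kJ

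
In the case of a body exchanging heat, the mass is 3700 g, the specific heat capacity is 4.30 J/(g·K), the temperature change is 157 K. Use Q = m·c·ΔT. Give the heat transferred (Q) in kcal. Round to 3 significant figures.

597 kcal

Directly: Q = mcΔT.
m = 3700 g = 3.700 kg; c = 4.30 J/(g·K) = 4300 J/(kg·K); ΔT = 157 K.
Q = 2.498×10^6 J
2.498×10^6 J × (1 kcal / 4184 J) = 597.0 kcal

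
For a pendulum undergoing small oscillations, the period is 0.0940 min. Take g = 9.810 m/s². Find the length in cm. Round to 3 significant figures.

Solving T = 2π√(L/g) for L: L = g·(T/2π)².
T = 0.0940 min = 5.640 s; g = 9.810 m/s².
L = 7.904 m
7.904 m × (1 cm / 0.01000 m) = 790.4 cm

790 cm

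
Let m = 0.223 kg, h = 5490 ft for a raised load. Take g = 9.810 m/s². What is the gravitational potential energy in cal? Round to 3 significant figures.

875 cal

Directly: PE = mgh.
m = 0.223 kg; h = 5490 ft = 1673 m; g = 9.810 m/s².
PE = 3661 J
3661 J × (1 cal / 4.184 J) = 874.9 cal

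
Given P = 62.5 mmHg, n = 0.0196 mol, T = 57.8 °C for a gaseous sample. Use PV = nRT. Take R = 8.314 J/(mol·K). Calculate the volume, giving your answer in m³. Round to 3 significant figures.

0.00647 m³

From the ideal-gas law: V = nRT/P.
P = 62.5 mmHg = 8333 Pa; n = 0.0196 mol; T = 57.8 °C = 330.9 K; R = 8.314 J/(mol·K).
V = 0.006472 m³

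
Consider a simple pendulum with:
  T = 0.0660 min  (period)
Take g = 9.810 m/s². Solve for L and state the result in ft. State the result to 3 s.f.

Rearranging T = 2π√(L/g) for L: L = g·(T/2π)².
T = 0.0660 min = 3.960 s; g = 9.810 m/s².
L = 3.897 m
3.897 m × (1 ft / 0.3048 m) = 12.78 ft

12.8 ft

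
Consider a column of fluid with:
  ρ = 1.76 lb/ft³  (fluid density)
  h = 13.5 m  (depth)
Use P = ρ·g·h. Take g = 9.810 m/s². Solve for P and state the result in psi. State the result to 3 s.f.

Directly: P = ρgh.
ρ = 1.76 lb/ft³ = 28.19 kg/m³; h = 13.5 m; g = 9.810 m/s².
P = 3734 Pa
3734 Pa × (1 psi / 6895 Pa) = 0.5415 psi

0.542 psi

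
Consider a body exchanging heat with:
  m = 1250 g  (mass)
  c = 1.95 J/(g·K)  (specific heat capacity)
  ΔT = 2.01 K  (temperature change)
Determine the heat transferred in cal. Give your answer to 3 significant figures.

1170 cal

Directly: Q = mcΔT.
m = 1250 g = 1.250 kg; c = 1.95 J/(g·K) = 1950 J/(kg·K); ΔT = 2.01 K.
Q = 4899 J
4899 J × (1 cal / 4.184 J) = 1171 cal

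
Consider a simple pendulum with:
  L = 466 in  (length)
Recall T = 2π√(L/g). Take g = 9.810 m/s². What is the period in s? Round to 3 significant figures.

T is given directly by: T = 2π√(L/g).
L = 466 in = 11.84 m; g = 9.810 m/s².
T = 6.902 s

6.90 s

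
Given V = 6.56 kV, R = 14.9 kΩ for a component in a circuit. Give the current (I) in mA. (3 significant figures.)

From Ohm's law: I = V/R.
V = 6.56 kV = 6560 V; R = 14.9 kΩ = 14900 Ω.
I = 0.4403 A
0.4403 A × (1 mA / 0.001000 A) = 440.3 mA

440 mA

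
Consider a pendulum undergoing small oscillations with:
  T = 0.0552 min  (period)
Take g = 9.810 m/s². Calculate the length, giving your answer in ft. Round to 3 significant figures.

Solving T = 2π√(L/g) for L: L = g·(T/2π)².
T = 0.0552 min = 3.312 s; g = 9.810 m/s².
L = 2.726 m
2.726 m × (1 ft / 0.3048 m) = 8.943 ft

8.94 ft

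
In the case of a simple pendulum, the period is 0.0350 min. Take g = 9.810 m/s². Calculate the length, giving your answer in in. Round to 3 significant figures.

Rearranging: L = g·(T/2π)².
T = 0.0350 min = 2.100 s; g = 9.810 m/s².
L = 1.096 m
1.096 m × (1 in / 0.02540 m) = 43.14 in

43.1 in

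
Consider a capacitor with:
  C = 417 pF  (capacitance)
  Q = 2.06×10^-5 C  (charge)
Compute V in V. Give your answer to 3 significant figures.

49400 V

Rearranging C = Q/V for V: V = Q/C.
C = 417 pF = 4.170×10^-10 F; Q = 2.06×10^-5 C.
V = 49400 V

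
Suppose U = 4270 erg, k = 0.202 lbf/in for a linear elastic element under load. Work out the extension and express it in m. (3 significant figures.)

0.00491 m

Rearranging U = ½k·x² for x: x = √(2U/k).
U = 4270 erg = 4.270×10^-4 J; k = 0.202 lbf/in = 35.38 N/m.
x = 0.004913 m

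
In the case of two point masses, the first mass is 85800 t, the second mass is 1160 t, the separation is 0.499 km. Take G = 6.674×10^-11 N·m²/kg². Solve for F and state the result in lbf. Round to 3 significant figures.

0.00600 lbf

Directly: F = Gm₁m₂/r².
m₁ = 85800 t = 8.580×10^7 kg; m₂ = 1160 t = 1.160×10^6 kg; r = 0.499 km = 499.0 m; G = 6.674×10^-11 N·m²/kg².
F = 0.02668 N
0.02668 N × (1 lbf / 4.448 N) = 0.005997 lbf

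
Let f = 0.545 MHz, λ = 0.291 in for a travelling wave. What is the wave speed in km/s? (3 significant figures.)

4.03 km/s

Directly: v = fλ.
f = 0.545 MHz = 5.450×10^5 Hz; λ = 0.291 in = 0.007391 m.
v = 4028 m/s
4028 m/s × (1 km/s / 1000 m/s) = 4.028 km/s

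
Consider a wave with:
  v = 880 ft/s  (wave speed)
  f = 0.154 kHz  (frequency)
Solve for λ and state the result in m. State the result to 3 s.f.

Rearranging: λ = v/f.
v = 880 ft/s = 268.2 m/s; f = 0.154 kHz = 154.0 Hz.
λ = 1.742 m

1.74 m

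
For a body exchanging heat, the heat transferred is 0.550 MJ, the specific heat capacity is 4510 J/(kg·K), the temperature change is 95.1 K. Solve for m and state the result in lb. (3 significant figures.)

2.83 lb

Rearranging Q = m·c·ΔT for m: m = Q/(c·ΔT).
Q = 0.550 MJ = 5.500×10^5 J; c = 4510 J/(kg·K); ΔT = 95.1 K.
m = 1.282 kg
1.282 kg × (1 lb / 0.4536 kg) = 2.827 lb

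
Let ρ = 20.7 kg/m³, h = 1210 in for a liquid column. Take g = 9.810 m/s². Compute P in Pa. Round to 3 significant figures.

6240 Pa

Directly: P = ρgh.
ρ = 20.7 kg/m³; h = 1210 in = 30.73 m; g = 9.810 m/s².
P = 6241 Pa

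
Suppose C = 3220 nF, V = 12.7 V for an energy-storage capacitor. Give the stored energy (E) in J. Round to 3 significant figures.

Directly: E = ½CV².
C = 3220 nF = 3.220×10^-6 F; V = 12.7 V.
E = 2.597×10^-4 J  (the unit combination reduces to kg·m²/s² = J)

2.60×10^-4 J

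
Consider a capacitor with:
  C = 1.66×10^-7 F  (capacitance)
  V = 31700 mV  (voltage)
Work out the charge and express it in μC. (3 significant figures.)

5.26 μC

Solving C = Q/V for Q: Q = CV.
C = 1.66×10^-7 F; V = 31700 mV = 31.70 V.
Q = 5.262×10^-6 C
5.262×10^-6 C × (1 μC / 1.000×10^-6 C) = 5.262 μC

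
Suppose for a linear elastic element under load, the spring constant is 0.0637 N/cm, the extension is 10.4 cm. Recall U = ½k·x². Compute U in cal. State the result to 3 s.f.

Directly: U = ½kx².
k = 0.0637 N/cm = 6.370 N/m; x = 10.4 cm = 0.1040 m.
U = 0.03445 J  (the unit combination reduces to kg·m²/s² = J)
0.03445 J × (1 cal / 4.184 J) = 0.008233 cal

0.00823 cal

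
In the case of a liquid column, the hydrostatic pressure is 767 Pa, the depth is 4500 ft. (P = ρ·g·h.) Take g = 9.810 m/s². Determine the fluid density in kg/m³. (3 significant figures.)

0.0570 kg/m³

Rearranging P = ρ·g·h for ρ: ρ = P/(g·h).
P = 767 Pa; h = 4500 ft = 1372 m; g = 9.810 m/s².
ρ = 0.05700 kg/m³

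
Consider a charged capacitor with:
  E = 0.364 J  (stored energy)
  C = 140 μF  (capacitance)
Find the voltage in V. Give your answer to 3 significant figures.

Solving E = ½C·V² for V: V = √(2E/C).
E = 0.364 J; C = 140 μF = 1.400×10^-4 F.
V = 72.11 V

72.1 V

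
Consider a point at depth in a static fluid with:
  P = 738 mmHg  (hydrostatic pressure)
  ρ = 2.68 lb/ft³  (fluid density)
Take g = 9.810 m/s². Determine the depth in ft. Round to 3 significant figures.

767 ft

Solving P = ρ·g·h for h: h = P/(ρ·g).
P = 738 mmHg = 98392 Pa; ρ = 2.68 lb/ft³ = 42.93 kg/m³; g = 9.810 m/s².
h = 233.6 m
233.6 m × (1 ft / 0.3048 m) = 766.5 ft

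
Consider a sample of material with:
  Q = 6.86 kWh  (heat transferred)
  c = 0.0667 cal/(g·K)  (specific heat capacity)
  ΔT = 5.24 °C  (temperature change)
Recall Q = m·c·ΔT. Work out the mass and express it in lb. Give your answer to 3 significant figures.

37200 lb

Solving Q = m·c·ΔT for m: m = Q/(c·ΔT).
Q = 6.86 kWh = 2.470×10^7 J; c = 0.0667 cal/(g·K) = 279.1 J/(kg·K); ΔT = 5.24 °C = 5.240 K.
m = 16888 kg
16888 kg × (1 lb / 0.4536 kg) = 37232 lb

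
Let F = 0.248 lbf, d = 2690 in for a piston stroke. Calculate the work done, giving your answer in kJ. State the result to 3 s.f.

0.0754 kJ

W is given directly by: W = F·d.
F = 0.248 lbf = 1.103 N; d = 2690 in = 68.33 m.
W = 75.37 J
75.37 J × (1 kJ / 1000 J) = 0.07537 kJ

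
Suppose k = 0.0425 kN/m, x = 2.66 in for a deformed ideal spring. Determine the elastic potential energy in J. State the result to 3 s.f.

U is given directly by: U = ½kx².
k = 0.0425 kN/m = 42.50 N/m; x = 2.66 in = 0.06756 m.
U = 0.09700 J

0.0970 J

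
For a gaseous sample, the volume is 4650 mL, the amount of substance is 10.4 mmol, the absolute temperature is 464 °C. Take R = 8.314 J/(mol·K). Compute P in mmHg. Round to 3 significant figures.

Directly: P = nRT/V.
V = 4650 mL = 0.004650 m³; n = 10.4 mmol = 0.01040 mol; T = 464 °C = 737.1 K; R = 8.314 J/(mol·K).
P = 13707 Pa
13707 Pa × (1 mmHg / 133.3 Pa) = 102.8 mmHg

103 mmHg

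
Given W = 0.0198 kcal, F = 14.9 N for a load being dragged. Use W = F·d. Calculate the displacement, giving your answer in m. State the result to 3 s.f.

5.56 m

Rearranging W = F·d for d: d = W/F.
W = 0.0198 kcal = 82.84 J; F = 14.9 N.
d = 5.560 m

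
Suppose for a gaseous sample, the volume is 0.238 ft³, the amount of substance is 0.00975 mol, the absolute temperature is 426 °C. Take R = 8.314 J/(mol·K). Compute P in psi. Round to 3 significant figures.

1.22 psi

From the ideal-gas law: P = nRT/V.
V = 0.238 ft³ = 0.006739 m³; n = 0.00975 mol; T = 426 °C = 699.1 K; R = 8.314 J/(mol·K).
P = 8409 Pa
8409 Pa × (1 psi / 6895 Pa) = 1.220 psi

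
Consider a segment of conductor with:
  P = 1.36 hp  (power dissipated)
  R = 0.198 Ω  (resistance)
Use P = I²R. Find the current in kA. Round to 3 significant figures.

0.0716 kA

Rearranging P = I²R for I: I = √(P/R).
P = 1.36 hp = 1014 W; R = 0.198 Ω.
I = 71.57 A
71.57 A × (1 kA / 1000 A) = 0.07157 kA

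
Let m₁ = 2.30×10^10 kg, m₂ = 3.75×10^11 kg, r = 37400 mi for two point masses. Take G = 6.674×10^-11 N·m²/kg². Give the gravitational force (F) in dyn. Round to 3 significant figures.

15.9 dyn

From Newton's law of gravitation: F = Gm₁m₂/r².
m₁ = 2.30×10^10 kg; m₂ = 3.75×10^11 kg; r = 37400 mi = 6.019×10^7 m; G = 6.674×10^-11 N·m²/kg².
F = 1.589×10^-4 N
1.589×10^-4 N × (1 dyn / 1.000×10^-5 N) = 15.89 dyn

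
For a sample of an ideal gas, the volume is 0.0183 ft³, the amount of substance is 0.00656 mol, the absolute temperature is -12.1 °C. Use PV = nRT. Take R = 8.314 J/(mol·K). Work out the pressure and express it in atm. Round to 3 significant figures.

0.271 atm

From the ideal-gas law: P = nRT/V.
V = 0.0183 ft³ = 5.182×10^-4 m³; n = 0.00656 mol; T = -12.1 °C = 261.0 K; R = 8.314 J/(mol·K).
P = 27475 Pa  (the unit combination reduces to kg/(m·s²) = Pa)
27475 Pa × (1 atm / 1.013×10^5 Pa) = 0.2712 atm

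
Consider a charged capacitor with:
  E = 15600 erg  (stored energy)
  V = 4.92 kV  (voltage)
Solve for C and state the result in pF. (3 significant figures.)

129 pF

Rearranging E = ½C·V² for C: C = 2E/V².
E = 15600 erg = 0.001560 J; V = 4.92 kV = 4920 V.
C = 1.289×10^-10 F
1.289×10^-10 F × (1 pF / 1.000×10^-12 F) = 128.9 pF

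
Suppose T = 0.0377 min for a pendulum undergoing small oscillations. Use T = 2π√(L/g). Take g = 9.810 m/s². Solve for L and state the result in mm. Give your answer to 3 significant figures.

Solving T = 2π√(L/g) for L: L = g·(T/2π)².
T = 0.0377 min = 2.262 s; g = 9.810 m/s².
L = 1.271 m
1.271 m × (1 mm / 0.001000 m) = 1271 mm

1270 mm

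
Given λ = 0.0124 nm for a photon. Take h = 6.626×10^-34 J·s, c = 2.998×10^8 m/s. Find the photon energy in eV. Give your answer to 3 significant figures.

Directly: E = hc/λ.
λ = 0.0124 nm = 1.240×10^-11 m; h = 6.626×10^-34 J·s; c = 2.998×10^8 m/s.
E = 1.602×10^-14 J  (the unit combination reduces to kg·m²/s² = J)
1.602×10^-14 J × (1 eV / 1.602×10^-19 J) = 99989 eV

1.00×10^5 eV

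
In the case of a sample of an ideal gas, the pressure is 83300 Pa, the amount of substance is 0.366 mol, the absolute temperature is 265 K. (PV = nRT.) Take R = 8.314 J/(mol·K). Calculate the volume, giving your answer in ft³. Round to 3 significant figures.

0.342 ft³

From the ideal-gas law: V = nRT/P.
P = 83300 Pa; n = 0.366 mol; T = 265 K; R = 8.314 J/(mol·K).
V = 0.009680 m³
0.009680 m³ × (1 ft³ / 0.02832 m³) = 0.3419 ft³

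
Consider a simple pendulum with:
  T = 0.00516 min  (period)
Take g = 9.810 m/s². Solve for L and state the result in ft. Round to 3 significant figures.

0.0781 ft

Solving T = 2π√(L/g) for L: L = g·(T/2π)².
T = 0.00516 min = 0.3096 s; g = 9.810 m/s².
L = 0.02382 m
0.02382 m × (1 ft / 0.3048 m) = 0.07814 ft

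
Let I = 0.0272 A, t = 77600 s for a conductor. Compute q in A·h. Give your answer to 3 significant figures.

0.586 A·h

Directly: q = It.
I = 0.0272 A; t = 77600 s.
q = 2111 C
2111 C × (1 A·h / 3600 C) = 0.5863 A·h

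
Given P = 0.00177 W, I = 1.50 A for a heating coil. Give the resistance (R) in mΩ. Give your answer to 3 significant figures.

Solving P = I²R for R: R = P/I².
P = 0.00177 W; I = 1.50 A.
R = 7.867×10^-4 Ω
7.867×10^-4 Ω × (1 mΩ / 0.001000 Ω) = 0.7867 mΩ

0.787 mΩ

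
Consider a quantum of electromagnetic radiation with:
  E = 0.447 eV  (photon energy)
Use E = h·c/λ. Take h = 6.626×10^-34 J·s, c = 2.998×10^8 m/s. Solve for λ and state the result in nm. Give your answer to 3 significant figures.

2770 nm

Rearranging E = h·c/λ for λ: λ = hc/E.
E = 0.447 eV = 7.162×10^-20 J; h = 6.626×10^-34 J·s; c = 2.998×10^8 m/s.
λ = 2.774×10^-6 m
2.774×10^-6 m × (1 nm / 1.000×10^-9 m) = 2774 nm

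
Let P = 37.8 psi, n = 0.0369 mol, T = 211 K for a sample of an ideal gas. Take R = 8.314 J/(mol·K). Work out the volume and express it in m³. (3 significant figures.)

From the ideal-gas law: V = nRT/P.
P = 37.8 psi = 2.606×10^5 Pa; n = 0.0369 mol; T = 211 K; R = 8.314 J/(mol·K).
V = 2.484×10^-4 m³

2.48×10^-4 m³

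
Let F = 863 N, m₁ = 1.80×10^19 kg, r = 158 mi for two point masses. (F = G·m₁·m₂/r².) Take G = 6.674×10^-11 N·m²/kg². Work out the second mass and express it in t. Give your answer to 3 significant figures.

Rearranging F = G·m₁·m₂/r² for m₂: m₂ = F·r²/(G·m₁).
F = 863 N; m₁ = 1.80×10^19 kg; r = 158 mi = 2.543×10^5 m; G = 6.674×10^-11 N·m²/kg².
m₂ = 46448 kg
46448 kg × (1 t / 1000 kg) = 46.45 t

46.4 t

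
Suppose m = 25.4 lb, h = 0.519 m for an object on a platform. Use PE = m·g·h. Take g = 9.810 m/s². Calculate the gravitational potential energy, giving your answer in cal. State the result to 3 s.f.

PE is given directly by: PE = mgh.
m = 25.4 lb = 11.52 kg; h = 0.519 m; g = 9.810 m/s².
PE = 58.66 J
58.66 J × (1 cal / 4.184 J) = 14.02 cal

14.0 cal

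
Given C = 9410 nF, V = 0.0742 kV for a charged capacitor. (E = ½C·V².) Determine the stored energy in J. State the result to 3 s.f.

Directly: E = ½CV².
C = 9410 nF = 9.410×10^-6 F; V = 0.0742 kV = 74.20 V.
E = 0.02590 J

0.0259 J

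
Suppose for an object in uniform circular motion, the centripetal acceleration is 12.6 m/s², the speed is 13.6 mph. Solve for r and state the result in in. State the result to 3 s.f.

115 in

Rearranging a = v²/r for r: r = v²/a.
a = 12.6 m/s²; v = 13.6 mph = 6.080 m/s.
r = 2.934 m
2.934 m × (1 in / 0.02540 m) = 115.5 in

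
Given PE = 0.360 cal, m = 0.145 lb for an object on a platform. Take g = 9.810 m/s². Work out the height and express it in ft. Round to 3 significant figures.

Rearranging PE = m·g·h for h: h = PE/(m·g).
PE = 0.360 cal = 1.506 J; m = 0.145 lb = 0.06577 kg; g = 9.810 m/s².
h = 2.334 m
2.334 m × (1 ft / 0.3048 m) = 7.659 ft

7.66 ft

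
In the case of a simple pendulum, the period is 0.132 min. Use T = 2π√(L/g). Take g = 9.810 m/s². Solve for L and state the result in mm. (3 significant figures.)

15600 mm

Rearranging: L = g·(T/2π)².
T = 0.132 min = 7.920 s; g = 9.810 m/s².
L = 15.59 m
15.59 m × (1 mm / 0.001000 m) = 15587 mm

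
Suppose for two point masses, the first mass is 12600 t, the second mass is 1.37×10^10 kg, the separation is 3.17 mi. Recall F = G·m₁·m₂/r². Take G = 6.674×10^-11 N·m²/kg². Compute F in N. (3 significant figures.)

0.443 N

From Newton's law of gravitation: F = Gm₁m₂/r².
m₁ = 12600 t = 1.260×10^7 kg; m₂ = 1.37×10^10 kg; r = 3.17 mi = 5102 m; G = 6.674×10^-11 N·m²/kg².
F = 0.4427 N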